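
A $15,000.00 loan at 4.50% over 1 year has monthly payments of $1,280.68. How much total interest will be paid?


Total paid over the life of the loan = PMT × n.
Total paid = $1,280.68 × 12 = $15,368.16
Total interest = total paid − principal = $15,368.16 − $15,000.00 = $368.16

Total interest = (PMT × n) - PV = $368.16


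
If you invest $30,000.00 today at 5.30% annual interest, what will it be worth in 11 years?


Future value formula: FV = PV × (1 + r)^t
FV = $30,000.00 × (1 + 0.053)^11
FV = $30,000.00 × 1.7648674
FV = $52,946.02

FV = PV × (1 + r)^t = $52,946.02


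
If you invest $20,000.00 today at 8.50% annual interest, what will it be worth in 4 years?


Future value formula: FV = PV × (1 + r)^t
FV = $20,000.00 × (1 + 0.085)^4
FV = $20,000.00 × 1.3858587
FV = $27,717.17

FV = PV × (1 + r)^t = $27,717.17


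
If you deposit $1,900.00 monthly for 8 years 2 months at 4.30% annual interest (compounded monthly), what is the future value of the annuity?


Future value of an ordinary annuity: FV = PMT × ((1 + r)^n − 1) / r
Monthly rate r = 0.043/12 ≈ 0.00358333, n = 98
FV = $1,900.00 × ((1 + 0.043/12)^98 − 1) / (0.043/12)
FV = $1,900.00 × 117.162592
FV = $222,608.92

FV = PMT × ((1+r)^n - 1)/r = $222,608.92


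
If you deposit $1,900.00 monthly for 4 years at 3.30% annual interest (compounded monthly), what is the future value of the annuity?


Future value of an ordinary annuity: FV = PMT × ((1 + r)^n − 1) / r
Monthly rate r = 0.033/12 = 0.00275, n = 48
FV = $1,900.00 × ((1 + 0.033/12)^48 − 1) / (0.033/12)
FV = $1,900.00 × 51.236948
FV = $97,350.20

FV = PMT × ((1+r)^n - 1)/r = $97,350.20


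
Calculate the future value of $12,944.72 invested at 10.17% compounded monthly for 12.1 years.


Compound interest formula: A = P(1 + r/n)^(nt)
A = $12,944.72 × (1 + 0.1017/12)^(12 × 12.1)
Growth factor: (1 + 0.1017/12)^145.2 = 3.405476
A = $12,944.72 × 3.405476
A = $44,082.93

A = P(1 + r/n)^(nt) = $44,082.93


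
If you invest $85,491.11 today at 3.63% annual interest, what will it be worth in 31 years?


Future value formula: FV = PV × (1 + r)^t
FV = $85,491.11 × (1 + 0.0363)^31
FV = $85,491.11 × 3.0203025
FV = $258,209.01

FV = PV × (1 + r)^t = $258,209.01


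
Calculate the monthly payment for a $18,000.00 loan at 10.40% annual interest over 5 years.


Loan payment formula: PMT = PV × r / (1 − (1 + r)^(−n))
Monthly rate r = 0.104/12 ≈ 0.00866667, n = 60 months
Denominator: 1 − (1 + 0.104/12)^(−60) = 0.404146
PMT = $18,000.00 × (0.104/12) / 0.404146
PMT = $386.00 per month

PMT = PV × r / (1-(1+r)^(-n)) = $386.00/month


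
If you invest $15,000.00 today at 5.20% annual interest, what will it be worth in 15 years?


Future value formula: FV = PV × (1 + r)^t
FV = $15,000.00 × (1 + 0.052)^15
FV = $15,000.00 × 2.1391247
FV = $32,086.87

FV = PV × (1 + r)^t = $32,086.87


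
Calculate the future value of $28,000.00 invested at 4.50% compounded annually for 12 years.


Compound interest formula: A = P(1 + r/n)^(nt)
A = $28,000.00 × (1 + 0.045/1)^(1 × 12)
Growth factor: (1 + 0.045/1)^12 = 1.6958814
A = $28,000.00 × 1.6958814
A = $47,484.68

A = P(1 + r/n)^(nt) = $47,484.68


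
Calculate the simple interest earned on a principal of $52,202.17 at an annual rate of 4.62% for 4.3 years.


Simple interest formula: I = P × r × t
I = $52,202.17 × 0.0462 × 4.3
I = $10,370.48

I = P × r × t = $10,370.48


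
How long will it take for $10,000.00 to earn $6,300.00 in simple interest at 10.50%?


Rearrange the simple interest formula for t:
I = P × r × t  ⇒  t = I / (P × r)
t = $6,300.00 / ($10,000.00 × 0.105)
t = 6

t = I/(P×r) = 6 years


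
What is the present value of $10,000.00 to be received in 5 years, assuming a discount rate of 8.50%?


Present value formula: PV = FV / (1 + r)^t
PV = $10,000.00 / (1 + 0.085)^5
PV = $10,000.00 / 1.503657
PV = $6,650.45

PV = FV / (1 + r)^t = $6,650.45


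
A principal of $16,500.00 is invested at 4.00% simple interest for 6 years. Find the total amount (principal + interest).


Total amount formula: A = P(1 + rt) = P + P·r·t
Interest: I = P × r × t = $16,500.00 × 0.04 × 6 = $3,960.00
A = P + I = $16,500.00 + $3,960.00 = $20,460.00

A = P + I = P(1 + rt) = $20,460.00


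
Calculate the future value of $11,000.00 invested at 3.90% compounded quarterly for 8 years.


Compound interest formula: A = P(1 + r/n)^(nt)
A = $11,000.00 × (1 + 0.039/4)^(4 × 8)
Growth factor: (1 + 0.039/4)^32 = 1.364092
A = $11,000.00 × 1.364092
A = $15,005.01

A = P(1 + r/n)^(nt) = $15,005.01


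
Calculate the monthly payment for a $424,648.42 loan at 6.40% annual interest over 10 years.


Loan payment formula: PMT = PV × r / (1 − (1 + r)^(−n))
Monthly rate r = 0.064/12 ≈ 0.00533333, n = 120 months
Denominator: 1 − (1 + 0.064/12)^(−120) = 0.471810
PMT = $424,648.42 × (0.064/12) / 0.471810
PMT = $4,800.22 per month

PMT = PV × r / (1-(1+r)^(-n)) = $4,800.22/month


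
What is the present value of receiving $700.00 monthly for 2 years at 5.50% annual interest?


Present value of an ordinary annuity: PV = PMT × (1 − (1 + r)^(−n)) / r
Monthly rate r = 0.055/12 ≈ 0.00458333, n = 24
PV = $700.00 × (1 − (1 + 0.055/12)^(−24)) / (0.055/12)
PV = $700.00 × 22.677971
PV = $15,874.58

PV = PMT × (1-(1+r)^(-n))/r = $15,874.58


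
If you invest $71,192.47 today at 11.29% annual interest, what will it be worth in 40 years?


Future value formula: FV = PV × (1 + r)^t
FV = $71,192.47 × (1 + 0.1129)^40
FV = $71,192.47 × 72.1515552
FV = $5,136,647.43

FV = PV × (1 + r)^t = $5,136,647.43


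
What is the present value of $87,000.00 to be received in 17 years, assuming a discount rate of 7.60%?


Present value formula: PV = FV / (1 + r)^t
PV = $87,000.00 / (1 + 0.076)^17
PV = $87,000.00 / 3.473830
PV = $25,044.40

PV = FV / (1 + r)^t = $25,044.40


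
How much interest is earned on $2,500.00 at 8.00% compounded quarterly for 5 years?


Compound interest earned = final amount − principal.
A = P(1 + r/n)^(nt) = $2,500.00 × (1 + 0.08/4)^(4 × 5) = $3,714.87
Interest = A − P = $3,714.87 − $2,500.00 = $1,214.87

Interest = A - P = $1,214.87


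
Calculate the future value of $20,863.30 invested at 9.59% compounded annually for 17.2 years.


Compound interest formula: A = P(1 + r/n)^(nt)
A = $20,863.30 × (1 + 0.0959/1)^(1 × 17.2)
Growth factor: (1 + 0.0959/1)^17.2 = 4.831255
A = $20,863.30 × 4.831255
A = $100,795.92

A = P(1 + r/n)^(nt) = $100,795.92


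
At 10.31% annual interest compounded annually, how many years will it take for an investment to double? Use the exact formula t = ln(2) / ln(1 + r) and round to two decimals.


Doubling condition: (1 + r)^t = 2
Take ln of both sides: t × ln(1 + r) = ln(2)
t = ln(2) / ln(1 + r)
t = 0.693147 / 0.098124
t = 7.06

t = ln(2) / ln(1 + r) = 7.06 years


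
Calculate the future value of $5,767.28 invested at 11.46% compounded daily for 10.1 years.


Compound interest formula: A = P(1 + r/n)^(nt)
A = $5,767.28 × (1 + 0.1146/365)^(365 × 10.1)
Growth factor: (1 + 0.1146/365)^3686.5 = 3.1812631
A = $5,767.28 × 3.1812631
A = $18,347.24

A = P(1 + r/n)^(nt) = $18,347.24


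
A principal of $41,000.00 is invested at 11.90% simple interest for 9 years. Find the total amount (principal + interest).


Total amount formula: A = P(1 + rt) = P + P·r·t
Interest: I = P × r × t = $41,000.00 × 0.119 × 9 = $43,911.00
A = P + I = $41,000.00 + $43,911.00 = $84,911.00

A = P + I = P(1 + rt) = $84,911.00


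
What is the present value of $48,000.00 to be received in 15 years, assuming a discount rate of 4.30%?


Present value formula: PV = FV / (1 + r)^t
PV = $48,000.00 / (1 + 0.043)^15
PV = $48,000.00 / 1.880462
PV = $25,525.64

PV = FV / (1 + r)^t = $25,525.64


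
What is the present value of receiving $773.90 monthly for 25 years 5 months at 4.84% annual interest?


Present value of an ordinary annuity: PV = PMT × (1 − (1 + r)^(−n)) / r
Monthly rate r = 0.0484/12 ≈ 0.00403333, n = 305
PV = $773.90 × (1 − (1 + 0.0484/12)^(−305)) / (0.0484/12)
PV = $773.90 × 175.297233
PV = $135,662.53

PV = PMT × (1-(1+r)^(-n))/r = $135,662.53


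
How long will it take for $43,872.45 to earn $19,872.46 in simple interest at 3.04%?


Rearrange the simple interest formula for t:
I = P × r × t  ⇒  t = I / (P × r)
t = $19,872.46 / ($43,872.45 × 0.0304)
t = 14.9

t = I/(P×r) = 14.9 years


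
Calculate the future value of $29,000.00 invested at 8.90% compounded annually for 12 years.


Compound interest formula: A = P(1 + r/n)^(nt)
A = $29,000.00 × (1 + 0.089/1)^(1 × 12)
Growth factor: (1 + 0.089/1)^12 = 2.7818554
A = $29,000.00 × 2.7818554
A = $80,673.81

A = P(1 + r/n)^(nt) = $80,673.81


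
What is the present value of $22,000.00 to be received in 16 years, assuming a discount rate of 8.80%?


Present value formula: PV = FV / (1 + r)^t
PV = $22,000.00 / (1 + 0.088)^16
PV = $22,000.00 / 3.855337
PV = $5,706.38

PV = FV / (1 + r)^t = $5,706.38


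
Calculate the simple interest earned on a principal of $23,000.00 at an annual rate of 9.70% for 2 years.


Simple interest formula: I = P × r × t
I = $23,000.00 × 0.097 × 2
I = $4,462.00

I = P × r × t = $4,462.00


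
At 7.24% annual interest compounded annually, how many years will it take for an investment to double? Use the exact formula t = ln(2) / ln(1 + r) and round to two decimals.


Doubling condition: (1 + r)^t = 2
Take ln of both sides: t × ln(1 + r) = ln(2)
t = ln(2) / ln(1 + r)
t = 0.693147 / 0.069899
t = 9.92

t = ln(2) / ln(1 + r) = 9.92 years


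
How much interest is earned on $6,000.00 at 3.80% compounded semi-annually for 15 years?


Compound interest earned = final amount − principal.
A = P(1 + r/n)^(nt) = $6,000.00 × (1 + 0.038/2)^(2 × 15) = $10,553.02
Interest = A − P = $10,553.02 − $6,000.00 = $4,553.02

Interest = A - P = $4,553.02


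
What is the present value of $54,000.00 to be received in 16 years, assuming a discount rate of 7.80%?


Present value formula: PV = FV / (1 + r)^t
PV = $54,000.00 / (1 + 0.078)^16
PV = $54,000.00 / 3.325831
PV = $16,236.54

PV = FV / (1 + r)^t = $16,236.54


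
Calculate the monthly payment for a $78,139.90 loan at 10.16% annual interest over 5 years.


Loan payment formula: PMT = PV × r / (1 − (1 + r)^(−n))
Monthly rate r = 0.1016/12 ≈ 0.00846667, n = 60 months
Denominator: 1 − (1 + 0.1016/12)^(−60) = 0.397014
PMT = $78,139.90 × (0.1016/12) / 0.397014
PMT = $1,666.40 per month

PMT = PV × r / (1-(1+r)^(-n)) = $1,666.40/month


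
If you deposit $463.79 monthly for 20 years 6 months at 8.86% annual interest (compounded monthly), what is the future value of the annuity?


Future value of an ordinary annuity: FV = PMT × ((1 + r)^n − 1) / r
Monthly rate r = 0.0886/12 ≈ 0.00738333, n = 246
FV = $463.79 × ((1 + 0.0886/12)^246 − 1) / (0.0886/12)
FV = $463.79 × 691.851822
FV = $320,873.96

FV = PMT × ((1+r)^n - 1)/r = $320,873.96


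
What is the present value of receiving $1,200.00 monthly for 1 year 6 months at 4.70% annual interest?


Present value of an ordinary annuity: PV = PMT × (1 − (1 + r)^(−n)) / r
Monthly rate r = 0.047/12 ≈ 0.00391667, n = 18
PV = $1,200.00 × (1 − (1 + 0.047/12)^(−18)) / (0.047/12)
PV = $1,200.00 × 17.347384
PV = $20,816.86

PV = PMT × (1-(1+r)^(-n))/r = $20,816.86


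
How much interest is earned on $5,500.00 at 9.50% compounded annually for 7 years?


Compound interest earned = final amount − principal.
A = P(1 + r/n)^(nt) = $5,500.00 × (1 + 0.095/1)^(1 × 7) = $10,381.53
Interest = A − P = $10,381.53 − $5,500.00 = $4,881.53

Interest = A - P = $4,881.53


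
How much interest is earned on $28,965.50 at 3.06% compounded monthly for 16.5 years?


Compound interest earned = final amount − principal.
A = P(1 + r/n)^(nt) = $28,965.50 × (1 + 0.0306/12)^(12 × 16.5) = $47,959.78
Interest = A − P = $47,959.78 − $28,965.50 = $18,994.28

Interest = A - P = $18,994.28


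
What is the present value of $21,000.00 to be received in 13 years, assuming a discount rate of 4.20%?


Present value formula: PV = FV / (1 + r)^t
PV = $21,000.00 / (1 + 0.042)^13
PV = $21,000.00 / 1.707184
PV = $12,300.96

PV = FV / (1 + r)^t = $12,300.96


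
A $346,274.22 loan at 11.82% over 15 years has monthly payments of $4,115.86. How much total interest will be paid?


Total paid over the life of the loan = PMT × n.
Total paid = $4,115.86 × 180 = $740,854.80
Total interest = total paid − principal = $740,854.80 − $346,274.22 = $394,580.58

Total interest = (PMT × n) - PV = $394,580.58


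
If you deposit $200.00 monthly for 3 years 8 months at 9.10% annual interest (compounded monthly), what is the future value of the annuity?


Future value of an ordinary annuity: FV = PMT × ((1 + r)^n − 1) / r
Monthly rate r = 0.091/12 ≈ 0.00758333, n = 44
FV = $200.00 × ((1 + 0.091/12)^44 − 1) / (0.091/12)
FV = $200.00 × 51.998432
FV = $10,399.69

FV = PMT × ((1+r)^n - 1)/r = $10,399.69


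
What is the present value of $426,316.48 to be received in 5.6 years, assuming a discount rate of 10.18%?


Present value formula: PV = FV / (1 + r)^t
PV = $426,316.48 / (1 + 0.1018)^5.6
PV = $426,316.48 / 1.7209787
PV = $247,717.46

PV = FV / (1 + r)^t = $247,717.46


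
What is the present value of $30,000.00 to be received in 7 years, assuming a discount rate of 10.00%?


Present value formula: PV = FV / (1 + r)^t
PV = $30,000.00 / (1 + 0.1)^7
PV = $30,000.00 / 1.948717
PV = $15,394.74

PV = FV / (1 + r)^t = $15,394.74


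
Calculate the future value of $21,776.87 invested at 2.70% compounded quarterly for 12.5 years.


Compound interest formula: A = P(1 + r/n)^(nt)
A = $21,776.87 × (1 + 0.027/4)^(4 × 12.5)
Growth factor: (1 + 0.027/4)^50 = 1.3998513
A = $21,776.87 × 1.3998513
A = $30,484.38

A = P(1 + r/n)^(nt) = $30,484.38


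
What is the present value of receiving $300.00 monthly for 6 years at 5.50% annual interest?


Present value of an ordinary annuity: PV = PMT × (1 − (1 + r)^(−n)) / r
Monthly rate r = 0.055/12 ≈ 0.00458333, n = 72
PV = $300.00 × (1 − (1 + 0.055/12)^(−72)) / (0.055/12)
PV = $300.00 × 61.207425
PV = $18,362.23

PV = PMT × (1-(1+r)^(-n))/r = $18,362.23


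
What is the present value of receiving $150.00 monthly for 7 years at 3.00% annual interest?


Present value of an ordinary annuity: PV = PMT × (1 − (1 + r)^(−n)) / r
Monthly rate r = 0.03/12 = 0.0025, n = 84
PV = $150.00 × (1 − (1 + 0.03/12)^(−84)) / (0.03/12)
PV = $150.00 × 75.681321
PV = $11,352.20

PV = PMT × (1-(1+r)^(-n))/r = $11,352.20


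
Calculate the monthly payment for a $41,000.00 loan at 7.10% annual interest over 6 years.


Loan payment formula: PMT = PV × r / (1 − (1 + r)^(−n))
Monthly rate r = 0.071/12 ≈ 0.00591667, n = 72 months
Denominator: 1 − (1 + 0.071/12)^(−72) = 0.346063
PMT = $41,000.00 × (0.071/12) / 0.346063
PMT = $700.98 per month

PMT = PV × r / (1-(1+r)^(-n)) = $700.98/month


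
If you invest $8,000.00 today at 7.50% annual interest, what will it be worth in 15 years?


Future value formula: FV = PV × (1 + r)^t
FV = $8,000.00 × (1 + 0.075)^15
FV = $8,000.00 × 2.958877
FV = $23,671.02

FV = PV × (1 + r)^t = $23,671.02


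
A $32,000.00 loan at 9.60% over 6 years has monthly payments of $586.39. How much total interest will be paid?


Total paid over the life of the loan = PMT × n.
Total paid = $586.39 × 72 = $42,220.08
Total interest = total paid − principal = $42,220.08 − $32,000.00 = $10,220.08

Total interest = (PMT × n) - PV = $10,220.08


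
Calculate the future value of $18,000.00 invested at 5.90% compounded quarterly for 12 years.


Compound interest formula: A = P(1 + r/n)^(nt)
A = $18,000.00 × (1 + 0.059/4)^(4 × 12)
Growth factor: (1 + 0.059/4)^48 = 2.0194583
A = $18,000.00 × 2.0194583
A = $36,350.25

A = P(1 + r/n)^(nt) = $36,350.25


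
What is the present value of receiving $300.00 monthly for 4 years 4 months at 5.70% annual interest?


Present value of an ordinary annuity: PV = PMT × (1 − (1 + r)^(−n)) / r
Monthly rate r = 0.057/12 = 0.00475, n = 52
PV = $300.00 × (1 − (1 + 0.057/12)^(−52)) / (0.057/12)
PV = $300.00 × 45.979449
PV = $13,793.83

PV = PMT × (1-(1+r)^(-n))/r = $13,793.83


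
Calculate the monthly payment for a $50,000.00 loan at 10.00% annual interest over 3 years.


Loan payment formula: PMT = PV × r / (1 − (1 + r)^(−n))
Monthly rate r = 0.1/12 ≈ 0.00833333, n = 36 months
Denominator: 1 − (1 + 0.1/12)^(−36) = 0.258260
PMT = $50,000.00 × (0.1/12) / 0.258260
PMT = $1,613.36 per month

PMT = PV × r / (1-(1+r)^(-n)) = $1,613.36/month


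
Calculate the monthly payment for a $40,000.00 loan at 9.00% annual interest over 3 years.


Loan payment formula: PMT = PV × r / (1 − (1 + r)^(−n))
Monthly rate r = 0.09/12 = 0.0075, n = 36 months
Denominator: 1 − (1 + 0.09/12)^(−36) = 0.235851
PMT = $40,000.00 × (0.09/12) / 0.235851
PMT = $1,271.99 per month

PMT = PV × r / (1-(1+r)^(-n)) = $1,271.99/month


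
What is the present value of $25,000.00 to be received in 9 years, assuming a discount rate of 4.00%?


Present value formula: PV = FV / (1 + r)^t
PV = $25,000.00 / (1 + 0.04)^9
PV = $25,000.00 / 1.423312
PV = $17,564.67

PV = FV / (1 + r)^t = $17,564.67


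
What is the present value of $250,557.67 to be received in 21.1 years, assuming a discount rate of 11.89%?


Present value formula: PV = FV / (1 + r)^t
PV = $250,557.67 / (1 + 0.1189)^21.1
PV = $250,557.67 / 10.702762
PV = $23,410.56

PV = FV / (1 + r)^t = $23,410.56


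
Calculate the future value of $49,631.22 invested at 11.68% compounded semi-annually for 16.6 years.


Compound interest formula: A = P(1 + r/n)^(nt)
A = $49,631.22 × (1 + 0.1168/2)^(2 × 16.6)
Growth factor: (1 + 0.1168/2)^33.2 = 6.5822503
A = $49,631.22 × 6.5822503
A = $326,685.11

A = P(1 + r/n)^(nt) = $326,685.11


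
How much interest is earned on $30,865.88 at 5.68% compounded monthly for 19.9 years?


Compound interest earned = final amount − principal.
A = P(1 + r/n)^(nt) = $30,865.88 × (1 + 0.0568/12)^(12 × 19.9) = $95,326.20
Interest = A − P = $95,326.20 − $30,865.88 = $64,460.32

Interest = A - P = $64,460.32


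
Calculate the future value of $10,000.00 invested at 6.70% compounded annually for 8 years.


Compound interest formula: A = P(1 + r/n)^(nt)
A = $10,000.00 × (1 + 0.067/1)^(1 × 8)
Growth factor: (1 + 0.067/1)^8 = 1.680023
A = $10,000.00 × 1.680023
A = $16,800.23

A = P(1 + r/n)^(nt) = $16,800.23


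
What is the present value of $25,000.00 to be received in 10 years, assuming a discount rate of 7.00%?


Present value formula: PV = FV / (1 + r)^t
PV = $25,000.00 / (1 + 0.07)^10
PV = $25,000.00 / 1.967151
PV = $12,708.73

PV = FV / (1 + r)^t = $12,708.73


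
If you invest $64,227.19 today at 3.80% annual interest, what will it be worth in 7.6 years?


Future value formula: FV = PV × (1 + r)^t
FV = $64,227.19 × (1 + 0.038)^7.6
FV = $64,227.19 × 1.3276998
FV = $85,274.43

FV = PV × (1 + r)^t = $85,274.43


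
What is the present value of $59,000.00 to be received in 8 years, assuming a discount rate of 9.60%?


Present value formula: PV = FV / (1 + r)^t
PV = $59,000.00 / (1 + 0.096)^8
PV = $59,000.00 / 2.082018
PV = $28,337.89

PV = FV / (1 + r)^t = $28,337.89


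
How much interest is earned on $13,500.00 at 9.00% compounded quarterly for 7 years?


Compound interest earned = final amount − principal.
A = P(1 + r/n)^(nt) = $13,500.00 × (1 + 0.09/4)^(4 × 7) = $25,171.36
Interest = A − P = $25,171.36 − $13,500.00 = $11,671.36

Interest = A - P = $11,671.36


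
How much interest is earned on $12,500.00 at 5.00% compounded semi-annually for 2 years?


Compound interest earned = final amount − principal.
A = P(1 + r/n)^(nt) = $12,500.00 × (1 + 0.05/2)^(2 × 2) = $13,797.66
Interest = A − P = $13,797.66 − $12,500.00 = $1,297.66

Interest = A - P = $1,297.66


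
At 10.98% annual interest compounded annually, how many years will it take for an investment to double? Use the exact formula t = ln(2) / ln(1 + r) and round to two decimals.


Doubling condition: (1 + r)^t = 2
Take ln of both sides: t × ln(1 + r) = ln(2)
t = ln(2) / ln(1 + r)
t = 0.693147 / 0.104180
t = 6.65

t = ln(2) / ln(1 + r) = 6.65 years


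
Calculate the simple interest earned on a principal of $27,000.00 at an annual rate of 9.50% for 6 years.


Simple interest formula: I = P × r × t
I = $27,000.00 × 0.095 × 6
I = $15,390.00

I = P × r × t = $15,390.00


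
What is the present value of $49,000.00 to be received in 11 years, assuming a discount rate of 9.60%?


Present value formula: PV = FV / (1 + r)^t
PV = $49,000.00 / (1 + 0.096)^11
PV = $49,000.00 / 2.7410446
PV = $17,876.40

PV = FV / (1 + r)^t = $17,876.40


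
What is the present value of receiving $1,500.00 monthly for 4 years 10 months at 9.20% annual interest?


Present value of an ordinary annuity: PV = PMT × (1 − (1 + r)^(−n)) / r
Monthly rate r = 0.092/12 ≈ 0.00766667, n = 58
PV = $1,500.00 × (1 − (1 + 0.092/12)^(−58)) / (0.092/12)
PV = $1,500.00 × 46.679221
PV = $70,018.83

PV = PMT × (1-(1+r)^(-n))/r = $70,018.83


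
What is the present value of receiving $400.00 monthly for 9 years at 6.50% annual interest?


Present value of an ordinary annuity: PV = PMT × (1 − (1 + r)^(−n)) / r
Monthly rate r = 0.065/12 ≈ 0.00541667, n = 108
PV = $400.00 × (1 − (1 + 0.065/12)^(−108)) / (0.065/12)
PV = $400.00 × 81.602576
PV = $32,641.03

PV = PMT × (1-(1+r)^(-n))/r = $32,641.03


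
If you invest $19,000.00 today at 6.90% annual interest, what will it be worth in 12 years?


Future value formula: FV = PV × (1 + r)^t
FV = $19,000.00 × (1 + 0.069)^12
FV = $19,000.00 × 2.2270628
FV = $42,314.19

FV = PV × (1 + r)^t = $42,314.19


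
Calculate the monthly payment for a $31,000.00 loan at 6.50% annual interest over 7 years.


Loan payment formula: PMT = PV × r / (1 − (1 + r)^(−n))
Monthly rate r = 0.065/12 ≈ 0.00541667, n = 84 months
Denominator: 1 − (1 + 0.065/12)^(−84) = 0.364773
PMT = $31,000.00 × (0.065/12) / 0.364773
PMT = $460.33 per month

PMT = PV × r / (1-(1+r)^(-n)) = $460.33/month


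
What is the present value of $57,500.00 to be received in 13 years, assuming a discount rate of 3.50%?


Present value formula: PV = FV / (1 + r)^t
PV = $57,500.00 / (1 + 0.035)^13
PV = $57,500.00 / 1.563956
PV = $36,765.74

PV = FV / (1 + r)^t = $36,765.74


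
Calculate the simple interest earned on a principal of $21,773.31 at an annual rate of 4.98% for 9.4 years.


Simple interest formula: I = P × r × t
I = $21,773.31 × 0.0498 × 9.4
I = $10,192.52

I = P × r × t = $10,192.52


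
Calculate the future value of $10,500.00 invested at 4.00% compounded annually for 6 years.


Compound interest formula: A = P(1 + r/n)^(nt)
A = $10,500.00 × (1 + 0.04/1)^(1 × 6)
Growth factor: (1 + 0.04/1)^6 = 1.265319
A = $10,500.00 × 1.265319
A = $13,285.85

A = P(1 + r/n)^(nt) = $13,285.85


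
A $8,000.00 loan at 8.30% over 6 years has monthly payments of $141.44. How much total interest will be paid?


Total paid over the life of the loan = PMT × n.
Total paid = $141.44 × 72 = $10,183.68
Total interest = total paid − principal = $10,183.68 − $8,000.00 = $2,183.68

Total interest = (PMT × n) - PV = $2,183.68


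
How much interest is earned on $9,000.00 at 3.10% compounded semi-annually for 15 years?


Compound interest earned = final amount − principal.
A = P(1 + r/n)^(nt) = $9,000.00 × (1 + 0.031/2)^(2 × 15) = $14,277.11
Interest = A − P = $14,277.11 − $9,000.00 = $5,277.11

Interest = A - P = $5,277.11


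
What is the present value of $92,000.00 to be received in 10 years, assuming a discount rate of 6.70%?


Present value formula: PV = FV / (1 + r)^t
PV = $92,000.00 / (1 + 0.067)^10
PV = $92,000.00 / 1.9126883
PV = $48,099.84

PV = FV / (1 + r)^t = $48,099.84


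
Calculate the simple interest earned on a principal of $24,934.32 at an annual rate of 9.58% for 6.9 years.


Simple interest formula: I = P × r × t
I = $24,934.32 × 0.0958 × 6.9
I = $16,482.08

I = P × r × t = $16,482.08


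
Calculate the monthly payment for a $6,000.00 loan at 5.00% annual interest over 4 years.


Loan payment formula: PMT = PV × r / (1 − (1 + r)^(−n))
Monthly rate r = 0.05/12 ≈ 0.00416667, n = 48 months
Denominator: 1 − (1 + 0.05/12)^(−48) = 0.180929
PMT = $6,000.00 × (0.05/12) / 0.180929
PMT = $138.18 per month

PMT = PV × r / (1-(1+r)^(-n)) = $138.18/month


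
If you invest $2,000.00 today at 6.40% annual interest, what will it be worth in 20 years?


Future value formula: FV = PV × (1 + r)^t
FV = $2,000.00 × (1 + 0.064)^20
FV = $2,000.00 × 3.458060
FV = $6,916.12

FV = PV × (1 + r)^t = $6,916.12


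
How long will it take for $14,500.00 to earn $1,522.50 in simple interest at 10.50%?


Rearrange the simple interest formula for t:
I = P × r × t  ⇒  t = I / (P × r)
t = $1,522.50 / ($14,500.00 × 0.105)
t = 1

t = I/(P×r) = 1 year


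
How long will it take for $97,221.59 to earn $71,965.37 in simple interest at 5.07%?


Rearrange the simple interest formula for t:
I = P × r × t  ⇒  t = I / (P × r)
t = $71,965.37 / ($97,221.59 × 0.0507)
t = 14.6

t = I/(P×r) = 14.6 years


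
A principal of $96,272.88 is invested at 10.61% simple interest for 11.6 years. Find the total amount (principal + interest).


Total amount formula: A = P(1 + rt) = P + P·r·t
Interest: I = P × r × t = $96,272.88 × 0.1061 × 11.6 = $118,488.81
A = P + I = $96,272.88 + $118,488.81 = $214,761.69

A = P + I = P(1 + rt) = $214,761.69


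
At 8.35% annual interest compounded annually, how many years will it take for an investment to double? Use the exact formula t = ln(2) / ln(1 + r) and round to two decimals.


Doubling condition: (1 + r)^t = 2
Take ln of both sides: t × ln(1 + r) = ln(2)
t = ln(2) / ln(1 + r)
t = 0.693147 / 0.080197
t = 8.64

t = ln(2) / ln(1 + r) = 8.64 years


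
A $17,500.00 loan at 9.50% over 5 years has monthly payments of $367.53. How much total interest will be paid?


Total paid over the life of the loan = PMT × n.
Total paid = $367.53 × 60 = $22,051.80
Total interest = total paid − principal = $22,051.80 − $17,500.00 = $4,551.80

Total interest = (PMT × n) - PV = $4,551.80


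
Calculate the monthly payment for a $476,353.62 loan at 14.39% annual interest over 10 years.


Loan payment formula: PMT = PV × r / (1 − (1 + r)^(−n))
Monthly rate r = 0.1439/12 ≈ 0.01199167, n = 120 months
Denominator: 1 − (1 + 0.1439/12)^(−120) = 0.7607964
PMT = $476,353.62 × (0.1439/12) / 0.7607964
PMT = $7,508.28 per month

PMT = PV × r / (1-(1+r)^(-n)) = $7,508.28/month


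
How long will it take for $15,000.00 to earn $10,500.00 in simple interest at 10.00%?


Rearrange the simple interest formula for t:
I = P × r × t  ⇒  t = I / (P × r)
t = $10,500.00 / ($15,000.00 × 0.1)
t = 7

t = I/(P×r) = 7 years


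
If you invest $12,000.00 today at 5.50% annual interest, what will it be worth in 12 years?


Future value formula: FV = PV × (1 + r)^t
FV = $12,000.00 × (1 + 0.055)^12
FV = $12,000.00 × 1.9012075
FV = $22,814.49

FV = PV × (1 + r)^t = $22,814.49


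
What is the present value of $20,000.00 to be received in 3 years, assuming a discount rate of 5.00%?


Present value formula: PV = FV / (1 + r)^t
PV = $20,000.00 / (1 + 0.05)^3
PV = $20,000.00 / 1.157625
PV = $17,276.75

PV = FV / (1 + r)^t = $17,276.75


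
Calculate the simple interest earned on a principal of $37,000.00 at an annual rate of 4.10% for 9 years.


Simple interest formula: I = P × r × t
I = $37,000.00 × 0.041 × 9
I = $13,653.00

I = P × r × t = $13,653.00


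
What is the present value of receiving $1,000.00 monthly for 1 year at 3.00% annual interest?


Present value of an ordinary annuity: PV = PMT × (1 − (1 + r)^(−n)) / r
Monthly rate r = 0.03/12 = 0.0025, n = 12
PV = $1,000.00 × (1 − (1 + 0.03/12)^(−12)) / (0.03/12)
PV = $1,000.00 × 11.807254
PV = $11,807.25

PV = PMT × (1-(1+r)^(-n))/r = $11,807.25


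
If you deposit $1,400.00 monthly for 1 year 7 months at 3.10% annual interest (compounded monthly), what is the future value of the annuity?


Future value of an ordinary annuity: FV = PMT × ((1 + r)^n − 1) / r
Monthly rate r = 0.031/12 ≈ 0.00258333, n = 19
FV = $1,400.00 × ((1 + 0.031/12)^19 − 1) / (0.031/12)
FV = $1,400.00 × 19.448284
FV = $27,227.60

FV = PMT × ((1+r)^n - 1)/r = $27,227.60


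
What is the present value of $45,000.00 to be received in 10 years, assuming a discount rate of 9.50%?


Present value formula: PV = FV / (1 + r)^t
PV = $45,000.00 / (1 + 0.095)^10
PV = $45,000.00 / 2.478228
PV = $18,158.14

PV = FV / (1 + r)^t = $18,158.14


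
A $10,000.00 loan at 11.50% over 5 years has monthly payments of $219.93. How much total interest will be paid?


Total paid over the life of the loan = PMT × n.
Total paid = $219.93 × 60 = $13,195.80
Total interest = total paid − principal = $13,195.80 − $10,000.00 = $3,195.80

Total interest = (PMT × n) - PV = $3,195.80


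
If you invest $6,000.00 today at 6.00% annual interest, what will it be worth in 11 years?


Future value formula: FV = PV × (1 + r)^t
FV = $6,000.00 × (1 + 0.06)^11
FV = $6,000.00 × 1.898299
FV = $11,389.79

FV = PV × (1 + r)^t = $11,389.79


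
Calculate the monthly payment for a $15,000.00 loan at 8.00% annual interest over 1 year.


Loan payment formula: PMT = PV × r / (1 − (1 + r)^(−n))
Monthly rate r = 0.08/12 ≈ 0.00666667, n = 12 months
Denominator: 1 − (1 + 0.08/12)^(−12) = 0.0766385
PMT = $15,000.00 × (0.08/12) / 0.0766385
PMT = $1,304.83 per month

PMT = PV × r / (1-(1+r)^(-n)) = $1,304.83/month


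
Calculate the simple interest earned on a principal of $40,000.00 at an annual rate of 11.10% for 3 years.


Simple interest formula: I = P × r × t
I = $40,000.00 × 0.111 × 3
I = $13,320.00

I = P × r × t = $13,320.00


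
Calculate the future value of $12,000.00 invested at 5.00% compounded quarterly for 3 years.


Compound interest formula: A = P(1 + r/n)^(nt)
A = $12,000.00 × (1 + 0.05/4)^(4 × 3)
Growth factor: (1 + 0.05/4)^12 = 1.1607545
A = $12,000.00 × 1.1607545
A = $13,929.05

A = P(1 + r/n)^(nt) = $13,929.05


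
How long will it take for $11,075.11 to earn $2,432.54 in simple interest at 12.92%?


Rearrange the simple interest formula for t:
I = P × r × t  ⇒  t = I / (P × r)
t = $2,432.54 / ($11,075.11 × 0.1292)
t = 1.7

t = I/(P×r) = 1.7 years


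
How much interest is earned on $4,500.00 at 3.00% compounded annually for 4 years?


Compound interest earned = final amount − principal.
A = P(1 + r/n)^(nt) = $4,500.00 × (1 + 0.03/1)^(1 × 4) = $5,064.79
Interest = A − P = $5,064.79 − $4,500.00 = $564.79

Interest = A - P = $564.79


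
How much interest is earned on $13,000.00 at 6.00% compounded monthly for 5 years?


Compound interest earned = final amount − principal.
A = P(1 + r/n)^(nt) = $13,000.00 × (1 + 0.06/12)^(12 × 5) = $17,535.05
Interest = A − P = $17,535.05 − $13,000.00 = $4,535.05

Interest = A - P = $4,535.05


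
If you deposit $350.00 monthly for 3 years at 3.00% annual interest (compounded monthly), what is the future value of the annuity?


Future value of an ordinary annuity: FV = PMT × ((1 + r)^n − 1) / r
Monthly rate r = 0.03/12 = 0.0025, n = 36
FV = $350.00 × ((1 + 0.03/12)^36 − 1) / (0.03/12)
FV = $350.00 × 37.620560
FV = $13,167.20

FV = PMT × ((1+r)^n - 1)/r = $13,167.20


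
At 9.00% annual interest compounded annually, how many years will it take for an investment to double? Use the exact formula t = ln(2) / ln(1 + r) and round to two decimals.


Doubling condition: (1 + r)^t = 2
Take ln of both sides: t × ln(1 + r) = ln(2)
t = ln(2) / ln(1 + r)
t = 0.693147 / 0.086178
t = 8.04

t = ln(2) / ln(1 + r) = 8.04 years


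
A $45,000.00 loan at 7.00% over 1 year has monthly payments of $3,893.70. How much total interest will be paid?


Total paid over the life of the loan = PMT × n.
Total paid = $3,893.70 × 12 = $46,724.40
Total interest = total paid − principal = $46,724.40 − $45,000.00 = $1,724.40

Total interest = (PMT × n) - PV = $1,724.40


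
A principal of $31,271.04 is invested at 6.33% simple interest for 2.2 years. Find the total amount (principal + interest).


Total amount formula: A = P(1 + rt) = P + P·r·t
Interest: I = P × r × t = $31,271.04 × 0.0633 × 2.2 = $4,354.81
A = P + I = $31,271.04 + $4,354.81 = $35,625.85

A = P + I = P(1 + rt) = $35,625.85


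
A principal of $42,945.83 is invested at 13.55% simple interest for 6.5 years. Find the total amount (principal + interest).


Total amount formula: A = P(1 + rt) = P + P·r·t
Interest: I = P × r × t = $42,945.83 × 0.1355 × 6.5 = $37,824.54
A = P + I = $42,945.83 + $37,824.54 = $80,770.37

A = P + I = P(1 + rt) = $80,770.37


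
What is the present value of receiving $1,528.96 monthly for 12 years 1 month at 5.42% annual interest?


Present value of an ordinary annuity: PV = PMT × (1 − (1 + r)^(−n)) / r
Monthly rate r = 0.0542/12 ≈ 0.00451667, n = 145
PV = $1,528.96 × (1 − (1 + 0.0542/12)^(−145)) / (0.0542/12)
PV = $1,528.96 × 106.217283
PV = $162,401.98

PV = PMT × (1-(1+r)^(-n))/r = $162,401.98


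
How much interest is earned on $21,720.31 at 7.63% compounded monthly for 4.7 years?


Compound interest earned = final amount − principal.
A = P(1 + r/n)^(nt) = $21,720.31 × (1 + 0.0763/12)^(12 × 4.7) = $31,053.84
Interest = A − P = $31,053.84 − $21,720.31 = $9,333.53

Interest = A - P = $9,333.53


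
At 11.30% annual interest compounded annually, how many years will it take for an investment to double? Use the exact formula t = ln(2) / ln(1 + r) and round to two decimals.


Doubling condition: (1 + r)^t = 2
Take ln of both sides: t × ln(1 + r) = ln(2)
t = ln(2) / ln(1 + r)
t = 0.693147 / 0.107059
t = 6.47

t = ln(2) / ln(1 + r) = 6.47 years


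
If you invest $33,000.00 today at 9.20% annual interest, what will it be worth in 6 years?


Future value formula: FV = PV × (1 + r)^t
FV = $33,000.00 × (1 + 0.092)^6
FV = $33,000.00 × 1.6956485
FV = $55,956.40

FV = PV × (1 + r)^t = $55,956.40


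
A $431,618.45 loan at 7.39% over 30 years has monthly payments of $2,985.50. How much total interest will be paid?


Total paid over the life of the loan = PMT × n.
Total paid = $2,985.50 × 360 = $1,074,780.00
Total interest = total paid − principal = $1,074,780.00 − $431,618.45 = $643,161.55

Total interest = (PMT × n) - PV = $643,161.55


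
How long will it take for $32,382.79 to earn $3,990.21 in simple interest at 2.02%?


Rearrange the simple interest formula for t:
I = P × r × t  ⇒  t = I / (P × r)
t = $3,990.21 / ($32,382.79 × 0.0202)
t = 6.1

t = I/(P×r) = 6.1 years


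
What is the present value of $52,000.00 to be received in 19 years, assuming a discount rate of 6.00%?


Present value formula: PV = FV / (1 + r)^t
PV = $52,000.00 / (1 + 0.06)^19
PV = $52,000.00 / 3.0255995
PV = $17,186.68

PV = FV / (1 + r)^t = $17,186.68


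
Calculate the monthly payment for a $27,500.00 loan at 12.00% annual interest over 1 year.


Loan payment formula: PMT = PV × r / (1 − (1 + r)^(−n))
Monthly rate r = 0.12/12 = 0.01, n = 12 months
Denominator: 1 − (1 + 0.12/12)^(−12) = 0.112551
PMT = $27,500.00 × (0.12/12) / 0.112551
PMT = $2,443.34 per month

PMT = PV × r / (1-(1+r)^(-n)) = $2,443.34/month


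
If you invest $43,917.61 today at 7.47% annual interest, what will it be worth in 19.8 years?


Future value formula: FV = PV × (1 + r)^t
FV = $43,917.61 × (1 + 0.0747)^19.8
FV = $43,917.61 × 4.1637776
FV = $182,863.16

FV = PV × (1 + r)^t = $182,863.16


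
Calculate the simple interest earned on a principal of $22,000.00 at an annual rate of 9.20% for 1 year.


Simple interest formula: I = P × r × t
I = $22,000.00 × 0.092 × 1
I = $2,024.00

I = P × r × t = $2,024.00


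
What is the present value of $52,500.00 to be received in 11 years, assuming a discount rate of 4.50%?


Present value formula: PV = FV / (1 + r)^t
PV = $52,500.00 / (1 + 0.045)^11
PV = $52,500.00 / 1.622853
PV = $32,350.43

PV = FV / (1 + r)^t = $32,350.43


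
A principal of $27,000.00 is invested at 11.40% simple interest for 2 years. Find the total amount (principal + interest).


Total amount formula: A = P(1 + rt) = P + P·r·t
Interest: I = P × r × t = $27,000.00 × 0.114 × 2 = $6,156.00
A = P + I = $27,000.00 + $6,156.00 = $33,156.00

A = P + I = P(1 + rt) = $33,156.00


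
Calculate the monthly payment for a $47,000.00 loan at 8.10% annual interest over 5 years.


Loan payment formula: PMT = PV × r / (1 − (1 + r)^(−n))
Monthly rate r = 0.081/12 = 0.00675, n = 60 months
Denominator: 1 − (1 + 0.081/12)^(−60) = 0.332115
PMT = $47,000.00 × (0.081/12) / 0.332115
PMT = $955.24 per month

PMT = PV × r / (1-(1+r)^(-n)) = $955.24/month


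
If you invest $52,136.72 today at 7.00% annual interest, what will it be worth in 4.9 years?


Future value formula: FV = PV × (1 + r)^t
FV = $52,136.72 × (1 + 0.07)^4.9
FV = $52,136.72 × 1.3930943
FV = $72,631.37

FV = PV × (1 + r)^t = $72,631.37


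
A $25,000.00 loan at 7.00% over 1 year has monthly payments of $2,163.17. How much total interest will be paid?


Total paid over the life of the loan = PMT × n.
Total paid = $2,163.17 × 12 = $25,958.04
Total interest = total paid − principal = $25,958.04 − $25,000.00 = $958.04

Total interest = (PMT × n) - PV = $958.04


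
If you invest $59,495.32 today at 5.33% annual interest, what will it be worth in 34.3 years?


Future value formula: FV = PV × (1 + r)^t
FV = $59,495.32 × (1 + 0.0533)^34.3
FV = $59,495.32 × 5.9365822
FV = $353,198.86

FV = PV × (1 + r)^t = $353,198.86


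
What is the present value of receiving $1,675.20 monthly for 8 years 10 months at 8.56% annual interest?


Present value of an ordinary annuity: PV = PMT × (1 − (1 + r)^(−n)) / r
Monthly rate r = 0.0856/12 ≈ 0.00713333, n = 106
PV = $1,675.20 × (1 − (1 + 0.0856/12)^(−106)) / (0.0856/12)
PV = $1,675.20 × 74.195318
PV = $124,292.00

PV = PMT × (1-(1+r)^(-n))/r = $124,292.00


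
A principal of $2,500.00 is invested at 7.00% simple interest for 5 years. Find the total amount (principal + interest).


Total amount formula: A = P(1 + rt) = P + P·r·t
Interest: I = P × r × t = $2,500.00 × 0.07 × 5 = $875.00
A = P + I = $2,500.00 + $875.00 = $3,375.00

A = P + I = P(1 + rt) = $3,375.00


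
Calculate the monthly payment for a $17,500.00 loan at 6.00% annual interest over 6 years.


Loan payment formula: PMT = PV × r / (1 − (1 + r)^(−n))
Monthly rate r = 0.06/12 = 0.005, n = 72 months
Denominator: 1 − (1 + 0.06/12)^(−72) = 0.301698
PMT = $17,500.00 × (0.06/12) / 0.301698
PMT = $290.03 per month

PMT = PV × r / (1-(1+r)^(-n)) = $290.03/month


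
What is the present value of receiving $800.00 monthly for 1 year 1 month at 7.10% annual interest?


Present value of an ordinary annuity: PV = PMT × (1 − (1 + r)^(−n)) / r
Monthly rate r = 0.071/12 ≈ 0.00591667, n = 13
PV = $800.00 × (1 − (1 + 0.071/12)^(−13)) / (0.071/12)
PV = $800.00 × 12.477142
PV = $9,981.71

PV = PMT × (1-(1+r)^(-n))/r = $9,981.71


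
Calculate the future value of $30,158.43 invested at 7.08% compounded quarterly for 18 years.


Compound interest formula: A = P(1 + r/n)^(nt)
A = $30,158.43 × (1 + 0.0708/4)^(4 × 18)
Growth factor: (1 + 0.0708/4)^72 = 3.536908
A = $30,158.43 × 3.536908
A = $106,667.59

A = P(1 + r/n)^(nt) = $106,667.59


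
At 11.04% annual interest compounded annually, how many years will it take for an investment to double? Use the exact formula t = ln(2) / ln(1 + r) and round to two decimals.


Doubling condition: (1 + r)^t = 2
Take ln of both sides: t × ln(1 + r) = ln(2)
t = ln(2) / ln(1 + r)
t = 0.693147 / 0.104720
t = 6.62

t = ln(2) / ln(1 + r) = 6.62 years
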